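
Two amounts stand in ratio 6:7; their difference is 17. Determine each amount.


Let A = 6k, B = 7k.
7k - 6k = 17
1k = 17 → k = 17/1 = 17
A = 6×17 = 102, B = 7×17 = 119
= A = 102, B = 119

A = 102, B = 119


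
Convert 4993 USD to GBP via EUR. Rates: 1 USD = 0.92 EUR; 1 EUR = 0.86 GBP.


Step 1: 4993 USD × 0.92 = 4593.56 EUR
Step 2: 4593.56 EUR × 0.86 = 3950.46 GBP
Implied rate USD→GBP = 0.92 × 0.86 = 0.7912
= 3950.46 GBP

3950.46 GBP


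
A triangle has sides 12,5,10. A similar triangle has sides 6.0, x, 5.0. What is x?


Scale factor = 6.0/12 = 0.5
Missing side = 5 × 0.5
= 2.5

2.5


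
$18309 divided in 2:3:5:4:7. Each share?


Total parts = 2 + 3 + 5 + 4 + 7 = 21
Part 1: 18309 × 2/21 = 1743.71
Part 2: 18309 × 3/21 = 2615.57
Part 3: 18309 × 5/21 = 4359.29
Part 4: 18309 × 4/21 = 3487.43
Part 5: 18309 × 7/21 = 6103.00
= Part 1: $1743.71, Part 2: $2615.57, Part 3: $4359.29, Part 4: $3487.43, Part 5: $6103.00

Part 1: $1743.71, Part 2: $2615.57, Part 3: $4359.29, Part 4: $3487.43, Part 5: $6103.00


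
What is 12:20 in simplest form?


GCD(12, 20) = 4
12/4 : 20/4
= 3:5

3:5


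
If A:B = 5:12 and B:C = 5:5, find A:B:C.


Match B: multiply A:B by 5 → 25:60
Multiply B:C by 12 → 60:60
Combined: 25:60:60
GCD = 5
= 5:12:12

5:12:12


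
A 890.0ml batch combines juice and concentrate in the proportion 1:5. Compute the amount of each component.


Total parts = 1 + 5 = 6
juice: 890.0 × 1/6 = 148.3ml
concentrate: 890.0 × 5/6 = 741.7ml
= 148.3ml and 741.7ml

148.3ml and 741.7ml


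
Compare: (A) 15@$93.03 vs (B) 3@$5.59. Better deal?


Deal A: $93.03/15 = $6.2020/unit
Deal B: $5.59/3 = $1.8633/unit
B is cheaper per unit
= Deal B

Deal B


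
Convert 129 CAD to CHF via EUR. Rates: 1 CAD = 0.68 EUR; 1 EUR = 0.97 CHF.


Step 1: 129 CAD × 0.68 = 87.72 EUR
Step 2: 87.72 EUR × 0.97 = 85.09 CHF
Implied rate CAD→CHF = 0.68 × 0.97 = 0.6596
= 85.09 CHF

85.09 CHF


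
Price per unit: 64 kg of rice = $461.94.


Unit rate = total / quantity
= 461.94 / 64
= $7.22 per unit

$7.22 per unit


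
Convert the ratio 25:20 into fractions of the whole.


Total parts = 25 + 20 = 45
First part: 25/45 = 5/9
Second part: 20/45 = 4/9
= 5/9 and 4/9

5/9 and 4/9


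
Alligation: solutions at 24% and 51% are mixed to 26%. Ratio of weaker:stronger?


Let x parts of 24% mix with y parts of 51%.
24x + 51y = 26(x + y)
24x + 51y = 26x + 26y
x(24 - 26) = y(26 - 51)
x/y = (51 - 26)/(26 - 24) = 25/2
Simplify: 25:2
= 25:2

25:2


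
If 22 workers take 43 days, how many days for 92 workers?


Inverse proportion: x × y = constant
k = 22 × 43 = 946
y₂ = k / 92 = 946 / 92
= 10.28

10.28


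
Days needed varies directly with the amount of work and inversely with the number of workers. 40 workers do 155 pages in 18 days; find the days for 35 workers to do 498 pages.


Days ∝ work / workers, so d₂ = d₁ × (m₁/m₂) × (w₂/w₁)
Workers factor (inverse): 40/35 ≈ 1.1429
Work factor (direct): 498/155 ≈ 3.2129
d₂ = 18 × 40/35 × 498/155 = (18 × 40 × 498) / (35 × 155) = 358560/5425
≈ 66.09 days

66.09 days


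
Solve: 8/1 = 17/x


Cross multiply: 8 × x = 1 × 17
8x = 17
x = 17 / 8
= 2.13

2.13


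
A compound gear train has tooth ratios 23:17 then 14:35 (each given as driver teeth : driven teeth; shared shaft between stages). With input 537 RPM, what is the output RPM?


Stage 1: RPM_B = RPM_A × t_A/t_B = 537 × 23/17 = 12351/17 ≈ 726.53
B and C share a shaft → RPM_C = RPM_B
Stage 2: RPM_D = RPM_C × t_C/t_D = RPM_A × (t_A×t_C)/(t_B×t_D)
Overall ratio = (23×14)/(17×35) = 322/595
RPM_D = 537 × 322/595 = 172914/595
≈ 290.61 RPM

290.61 RPM


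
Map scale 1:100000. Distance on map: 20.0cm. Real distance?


Real distance = map distance × scale
= 20.0cm × 100000
= 2000000 cm = 20000.0 m
= 20.000 km

20.000 km


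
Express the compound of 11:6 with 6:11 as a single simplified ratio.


Compound ratio = (11×6) : (6×11)
= 66:66
GCD = 66
= 1:1

1:1


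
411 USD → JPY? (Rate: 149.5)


Amount × rate = 411 × 149.5
= 61444.50 JPY

61444.50 JPY


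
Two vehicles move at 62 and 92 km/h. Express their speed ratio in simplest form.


Ratio = 62:92
GCD = 2
Simplified = 31:46
Time ratio (same distance) = 46:31
Speed ratio = 31:46

31:46


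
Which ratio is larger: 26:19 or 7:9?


26/19 = 1.3684
7/9 = 0.7778
1.3684 > 0.7778, so 26:19 is greater
= 26:19

26:19


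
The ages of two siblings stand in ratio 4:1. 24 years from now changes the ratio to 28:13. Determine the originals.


Let A = 4k, B = 1k.
(4k + 24) / (1k + 24) = 28/13
Cross-multiply: 13(4k + 24) = 28(1k + 24)
52k + 312 = 28k + 672
52k - 28k = 672 - 312
24k = 360
k = 360/24 = 15
A = 4×15 = 60, B = 1×15 = 15
= A = 60, B = 15

A = 60, B = 15


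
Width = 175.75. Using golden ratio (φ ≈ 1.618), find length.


φ = (1 + √5) / 2 ≈ 1.618
Length = width × φ = 175.75 × 1.618 = 284.3635
≈ 284.36

284.36


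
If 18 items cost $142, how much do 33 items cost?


Direct proportion: y/x = constant
k = 142/18 ≈ 7.8889
y₂ = k × 33 = 142 × 33 / 18 = 4686/18
≈ 260.33

260.33


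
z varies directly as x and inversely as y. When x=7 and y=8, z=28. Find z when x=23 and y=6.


z = k·x/y
Solve for k using the known point: k = z·y/x = 28×8/7 = 224/7 = 32.0000
Now evaluate at x=23, y=6:
z = k × 23 / 6 = (224 × 23) / (7 × 6) = 5152/42
≈ 122.6667

122.6667


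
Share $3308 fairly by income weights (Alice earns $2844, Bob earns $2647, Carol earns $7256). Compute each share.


Total income = 2844 + 2647 + 7256 = $12747
Alice: $3308 × 2844/12747 = $738.05
Bob: $3308 × 2647/12747 = $686.93
Carol: $3308 × 7256/12747 = $1883.02
= Alice: $738.05, Bob: $686.93, Carol: $1883.02

Alice: $738.05, Bob: $686.93, Carol: $1883.02


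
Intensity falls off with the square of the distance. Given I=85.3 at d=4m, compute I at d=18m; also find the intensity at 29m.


I₁d₁² = I₂d₂²
I at 18m = 85.3 × (4/18)² = 85.3 × 16/324 = 1364.8/324 ≈ 4.2123
I at 29m = 85.3 × (4/29)² = 85.3 × 16/841 = 1364.8/841 ≈ 1.6228
= 4.2123 and 1.6228

4.2123 and 1.6228


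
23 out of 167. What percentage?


Percentage = (part / whole) × 100
= (23 / 167) × 100
≈ 13.77%

13.77%


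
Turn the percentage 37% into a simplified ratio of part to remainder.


37% means 37 parts out of 100; remainder = 63
Part : remainder = 37:63
GCD = 1
= 37:63

37:63


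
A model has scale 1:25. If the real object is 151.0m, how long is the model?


Model size = real / scale
= 151.0 / 25
= 6.0400 m

6.0400 m


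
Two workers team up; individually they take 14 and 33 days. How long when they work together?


Rate of A = 1/14 per day
Rate of B = 1/33 per day
Combined rate = 1/14 + 1/33 = 47/462 ≈ 0.1017 per day
Days = 1 / combined rate = 462/47
≈ 9.83 days

9.83 days


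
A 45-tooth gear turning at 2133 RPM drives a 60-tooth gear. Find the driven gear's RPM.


Gear ratio = 45:60 = 3:4
RPM_B = RPM_A × (teeth_A / teeth_B)
= 2133 × (45/60)
= 1599.8 RPM

1599.8 RPM


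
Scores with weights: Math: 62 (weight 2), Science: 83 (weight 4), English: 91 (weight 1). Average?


Numerator = 62×2 + 83×4 + 91×1
= 124 + 332 + 91
= 547
Total weight = 7
Weighted avg = 547/7
= 78.14

78.14


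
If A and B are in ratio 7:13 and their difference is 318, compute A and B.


Let A = 7k, B = 13k.
13k - 7k = 318
6k = 318 → k = 318/6 = 53
A = 7×53 = 371, B = 13×53 = 689
= A = 371, B = 689

A = 371, B = 689


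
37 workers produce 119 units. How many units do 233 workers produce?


Direct proportion: y/x = constant
k = 119/37 ≈ 3.2162
y₂ = k × 233 = 119 × 233 / 37 = 27727/37
≈ 749.38

749.38


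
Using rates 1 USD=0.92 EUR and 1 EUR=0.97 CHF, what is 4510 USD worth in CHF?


Step 1: 4510 USD × 0.92 = 4149.20 EUR
Step 2: 4149.20 EUR × 0.97 = 4024.72 CHF
Implied rate USD→CHF = 0.92 × 0.97 = 0.8924
= 4024.72 CHF

4024.72 CHF


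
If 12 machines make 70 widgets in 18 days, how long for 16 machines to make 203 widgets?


Days ∝ work / workers, so d₂ = d₁ × (m₁/m₂) × (w₂/w₁)
Workers factor (inverse): 12/16 = 0.7500
Work factor (direct): 203/70 = 2.9000
d₂ = 18 × 12/16 × 203/70 = (18 × 12 × 203) / (16 × 70) = 43848/1120
= 39.15 days

39.15 days


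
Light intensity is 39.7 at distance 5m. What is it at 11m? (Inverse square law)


I₁d₁² = I₂d₂²
I₂ = I₁ × (d₁/d₂)²
= 39.7 × (5/11)²
= 39.7 × 25/121
= 992.5/121
≈ 8.2025

8.2025


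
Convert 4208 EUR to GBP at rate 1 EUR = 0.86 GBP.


Amount × rate = 4208 × 0.86
= 3618.88 GBP

3618.88 GBP


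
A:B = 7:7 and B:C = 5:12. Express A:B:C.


Match B: multiply A:B by 5 → 35:35
Multiply B:C by 7 → 35:84
Combined: 35:35:84
GCD = 7
= 5:5:12

5:5:12


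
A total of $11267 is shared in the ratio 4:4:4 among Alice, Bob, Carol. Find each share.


Total parts = 4 + 4 + 4 = 12
Alice: 11267 × 4/12 = 3755.67
Bob: 11267 × 4/12 = 3755.67
Carol: 11267 × 4/12 = 3755.67
= Alice: $3755.67, Bob: $3755.67, Carol: $3755.67

Alice: $3755.67, Bob: $3755.67, Carol: $3755.67


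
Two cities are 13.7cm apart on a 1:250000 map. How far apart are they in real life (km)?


Real distance = map distance × scale
= 13.7cm × 250000
= 3425000 cm = 34250.0 m
= 34.250 km

34.250 km


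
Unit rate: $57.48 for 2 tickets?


Unit rate = total / quantity
= 57.48 / 2
= $28.74 per unit

$28.74 per unit


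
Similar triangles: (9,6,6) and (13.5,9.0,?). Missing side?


Scale factor = 13.5/9 = 1.5
Missing side = 6 × 1.5
= 9.0

9.0


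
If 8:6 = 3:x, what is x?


Cross multiply: 8 × x = 6 × 3
8x = 18
x = 18 / 8
= 2.25

2.25


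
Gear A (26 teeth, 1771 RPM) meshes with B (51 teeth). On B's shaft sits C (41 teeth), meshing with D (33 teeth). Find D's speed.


Stage 1: RPM_B = RPM_A × t_A/t_B = 1771 × 26/51 = 46046/51 ≈ 902.86
B and C share a shaft → RPM_C = RPM_B
Stage 2: RPM_D = RPM_C × t_C/t_D = RPM_A × (t_A×t_C)/(t_B×t_D)
Overall ratio = (26×41)/(51×33) = 1066/1683
RPM_D = 1771 × 1066/1683 = 1887886/1683
≈ 1121.74 RPM

1121.74 RPM


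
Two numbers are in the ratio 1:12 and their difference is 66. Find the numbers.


Let A = 1k, B = 12k.
12k - 1k = 66
11k = 66 → k = 66/11 = 6
A = 1×6 = 6, B = 12×6 = 72
= A = 6, B = 72

A = 6, B = 72


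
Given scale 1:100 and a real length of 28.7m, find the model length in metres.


Model size = real / scale
= 28.7 / 100
= 0.2870 m

0.2870 m


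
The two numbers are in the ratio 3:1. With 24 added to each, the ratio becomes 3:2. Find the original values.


Let A = 3k, B = 1k.
(3k + 24) / (1k + 24) = 3/2
Cross-multiply: 2(3k + 24) = 3(1k + 24)
6k + 48 = 3k + 72
6k - 3k = 72 - 48
3k = 24
k = 24/3 = 8
A = 3×8 = 24, B = 1×8 = 8
= A = 24, B = 8

A = 24, B = 8


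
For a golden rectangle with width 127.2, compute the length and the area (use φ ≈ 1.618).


φ = (1 + √5) / 2 ≈ 1.618
Length = width × φ = 127.2 × 1.618 = 205.8096
≈ 205.81
Area = width × length = 127.2 × 205.8096 = 26178.98112 ≈ 26178.98
= Length: 205.81, Area: 26178.98

Length: 205.81, Area: 26178.98


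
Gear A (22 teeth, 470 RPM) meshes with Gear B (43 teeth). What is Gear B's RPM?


Gear ratio = 22:43 = 22:43
RPM_B = RPM_A × (teeth_A / teeth_B)
= 470 × (22/43)
= 240.5 RPM

240.5 RPM


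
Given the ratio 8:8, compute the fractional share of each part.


Total parts = 8 + 8 = 16
First part: 8/16 = 1/2
Second part: 8/16 = 1/2
= 1/2 and 1/2

1/2 and 1/2


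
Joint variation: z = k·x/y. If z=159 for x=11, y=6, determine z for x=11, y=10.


z = k·x/y
Solve for k using the known point: k = z·y/x = 159×6/11 = 954/11 ≈ 86.7273
Now evaluate at x=11, y=10:
z = k × 11 / 10 = (954 × 11) / (11 × 10) = 10494/110
= 95.4000

95.4000


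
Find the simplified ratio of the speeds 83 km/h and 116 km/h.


Ratio = 83:116
GCD = 1
Simplified = 83:116
Time ratio (same distance) = 116:83
Speed ratio = 83:116

83:116


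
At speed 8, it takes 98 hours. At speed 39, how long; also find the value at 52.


Inverse proportion: x × y = constant
k = 8 × 98 = 784
At x=39: k/39 = 20.10
At x=52: k/52 = 15.08
= 20.10 and 15.08

20.10 and 15.08


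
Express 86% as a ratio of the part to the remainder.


86% means 86 parts out of 100; remainder = 14
Part : remainder = 86:14
GCD = 2
= 43:7

43:7


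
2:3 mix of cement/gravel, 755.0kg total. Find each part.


Total parts = 2 + 3 = 5
cement: 755.0 × 2/5 = 302.0kg
gravel: 755.0 × 3/5 = 453.0kg
= 302.0kg and 453.0kg

302.0kg and 453.0kg


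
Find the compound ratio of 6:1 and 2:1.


Compound ratio = (6×2) : (1×1)
= 12:1
GCD = 1
= 12:1

12:1


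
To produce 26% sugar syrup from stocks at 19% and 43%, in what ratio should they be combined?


Let x parts of 19% mix with y parts of 43%.
19x + 43y = 26(x + y)
19x + 43y = 26x + 26y
x(19 - 26) = y(26 - 43)
x/y = (43 - 26)/(26 - 19) = 17/7
Simplify: 17:7
= 17:7

17:7


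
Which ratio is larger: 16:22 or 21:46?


16/22 = 0.7273
21/46 = 0.4565
0.7273 > 0.4565, so 16:22 is greater
= 16:22

16:22


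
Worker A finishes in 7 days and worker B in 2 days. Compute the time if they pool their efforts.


Rate of A = 1/7 per day
Rate of B = 1/2 per day
Combined rate = 1/7 + 1/2 = 9/14 ≈ 0.6429 per day
Days = 1 / combined rate = 14/9
≈ 1.56 days

1.56 days


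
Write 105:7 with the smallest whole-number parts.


GCD(105, 7) = 7
105/7 : 7/7
= 15:1

15:1


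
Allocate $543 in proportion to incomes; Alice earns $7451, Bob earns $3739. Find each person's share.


Total income = 7451 + 3739 = $11190
Alice: $543 × 7451/11190 = $361.56
Bob: $543 × 3739/11190 = $181.44
= Alice: $361.56, Bob: $181.44

Alice: $361.56, Bob: $181.44


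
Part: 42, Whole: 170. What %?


Percentage = (part / whole) × 100
= (42 / 170) × 100
≈ 24.71%

24.71%


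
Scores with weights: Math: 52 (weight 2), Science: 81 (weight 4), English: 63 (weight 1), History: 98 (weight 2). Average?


Numerator = 52×2 + 81×4 + 63×1 + 98×2
= 104 + 324 + 63 + 196
= 687
Total weight = 9
Weighted avg = 687/9
= 76.33

76.33


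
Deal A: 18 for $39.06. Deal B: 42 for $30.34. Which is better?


Deal A: $39.06/18 = $2.1700/unit
Deal B: $30.34/42 = $0.7224/unit
B is cheaper per unit
= Deal B

Deal B


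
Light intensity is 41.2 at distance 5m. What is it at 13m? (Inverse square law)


I₁d₁² = I₂d₂²
I₂ = I₁ × (d₁/d₂)²
= 41.2 × (5/13)²
= 41.2 × 25/169
= 1030/169
≈ 6.0947

6.0947


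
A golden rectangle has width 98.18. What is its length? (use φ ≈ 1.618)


φ = (1 + √5) / 2 ≈ 1.618
Length = width × φ = 98.18 × 1.618 = 158.85524
≈ 158.86

158.86


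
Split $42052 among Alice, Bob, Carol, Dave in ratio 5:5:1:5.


Total parts = 5 + 5 + 1 + 5 = 16
Alice: 42052 × 5/16 = 13141.25
Bob: 42052 × 5/16 = 13141.25
Carol: 42052 × 1/16 = 2628.25
Dave: 42052 × 5/16 = 13141.25
= Alice: $13141.25, Bob: $13141.25, Carol: $2628.25, Dave: $13141.25

Alice: $13141.25, Bob: $13141.25, Carol: $2628.25, Dave: $13141.25


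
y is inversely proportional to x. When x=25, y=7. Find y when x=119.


Inverse proportion: x × y = constant
k = 25 × 7 = 175
y₂ = k / 119 = 175 / 119
= 1.47

1.47


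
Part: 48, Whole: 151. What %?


Percentage = (part / whole) × 100
= (48 / 151) × 100
≈ 31.79%

31.79%


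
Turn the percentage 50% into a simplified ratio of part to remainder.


50% means 50 parts out of 100; remainder = 50
Part : remainder = 50:50
GCD = 50
= 1:1

1:1


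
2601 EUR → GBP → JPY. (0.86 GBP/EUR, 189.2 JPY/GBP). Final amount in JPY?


Step 1: 2601 EUR × 0.86 = 2236.86 GBP
Step 2: 2236.86 GBP × 189.2 = 423213.91 JPY
Implied rate EUR→JPY = 0.86 × 189.2 = 162.7120
= 423213.91 JPY

423213.91 JPY


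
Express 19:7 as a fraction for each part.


Total parts = 19 + 7 = 26
First part: 19/26 = 19/26
Second part: 7/26 = 7/26
= 19/26 and 7/26

19/26 and 7/26


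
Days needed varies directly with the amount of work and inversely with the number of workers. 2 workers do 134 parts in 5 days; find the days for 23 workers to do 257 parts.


Days ∝ work / workers, so d₂ = d₁ × (m₁/m₂) × (w₂/w₁)
Workers factor (inverse): 2/23 ≈ 0.0870
Work factor (direct): 257/134 ≈ 1.9179
d₂ = 5 × 2/23 × 257/134 = (5 × 2 × 257) / (23 × 134) = 2570/3082
≈ 0.83 days

0.83 days


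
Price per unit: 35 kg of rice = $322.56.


Unit rate = total / quantity
= 322.56 / 35
= $9.22 per unit

$9.22 per unit


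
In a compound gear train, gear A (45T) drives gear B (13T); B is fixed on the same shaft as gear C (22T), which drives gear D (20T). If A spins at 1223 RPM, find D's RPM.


Stage 1: RPM_B = RPM_A × t_A/t_B = 1223 × 45/13 = 55035/13 ≈ 4233.46
B and C share a shaft → RPM_C = RPM_B
Stage 2: RPM_D = RPM_C × t_C/t_D = RPM_A × (t_A×t_C)/(t_B×t_D)
Overall ratio = (45×22)/(13×20) = 990/260
RPM_D = 1223 × 990/260 = 1210770/260
≈ 4656.81 RPM

4656.81 RPM


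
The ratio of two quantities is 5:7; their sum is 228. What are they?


Let A = 5k, B = 7k.
5k + 7k = 228
12k = 228 → k = 228/12 = 19
A = 5×19 = 95, B = 7×19 = 133
= A = 95, B = 133

A = 95, B = 133


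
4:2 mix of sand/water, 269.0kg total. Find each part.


Total parts = 4 + 2 = 6
sand: 269.0 × 4/6 = 179.3kg
water: 269.0 × 2/6 = 89.7kg
= 179.3kg and 89.7kg

179.3kg and 89.7kg


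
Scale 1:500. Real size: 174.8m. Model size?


Model size = real / scale
= 174.8 / 500
= 0.3496 m

0.3496 m


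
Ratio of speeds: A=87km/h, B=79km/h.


Ratio = 87:79
GCD = 1
Simplified = 87:79
Time ratio (same distance) = 79:87
Speed ratio = 87:79

87:79


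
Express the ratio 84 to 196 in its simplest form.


GCD(84, 196) = 28
84/28 : 196/28
= 3:7

3:7


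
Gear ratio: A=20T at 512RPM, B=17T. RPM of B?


Gear ratio = 20:17 = 20:17
RPM_B = RPM_A × (teeth_A / teeth_B)
= 512 × (20/17)
= 602.4 RPM

602.4 RPM


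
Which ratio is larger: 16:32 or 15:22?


16/32 = 0.5000
15/22 = 0.6818
0.5000 < 0.6818, so 16:32 is less
= 15:22

15:22


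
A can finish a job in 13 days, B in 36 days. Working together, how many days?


Rate of A = 1/13 per day
Rate of B = 1/36 per day
Combined rate = 1/13 + 1/36 = 49/468 ≈ 0.1047 per day
Days = 1 / combined rate = 468/49
≈ 9.55 days

9.55 days


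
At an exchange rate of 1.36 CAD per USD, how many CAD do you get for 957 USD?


Amount × rate = 957 × 1.36
= 1301.52 CAD

1301.52 CAD


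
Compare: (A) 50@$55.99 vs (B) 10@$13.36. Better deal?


Deal A: $55.99/50 = $1.1198/unit
Deal B: $13.36/10 = $1.3360/unit
A is cheaper per unit
= Deal A

Deal A


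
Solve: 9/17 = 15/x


Cross multiply: 9 × x = 17 × 15
9x = 255
x = 255 / 9
= 28.33

28.33


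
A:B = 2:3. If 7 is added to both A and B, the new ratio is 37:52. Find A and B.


Let A = 2k, B = 3k.
(2k + 7) / (3k + 7) = 37/52
Cross-multiply: 52(2k + 7) = 37(3k + 7)
104k + 364 = 111k + 259
104k - 111k = 259 - 364
-7k = -105
k = -105/-7 = 15
A = 2×15 = 30, B = 3×15 = 45
= A = 30, B = 45

A = 30, B = 45


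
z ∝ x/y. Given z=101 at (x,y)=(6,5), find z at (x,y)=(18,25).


z = k·x/y
Solve for k using the known point: k = z·y/x = 101×5/6 = 505/6 ≈ 84.1667
Now evaluate at x=18, y=25:
z = k × 18 / 25 = (505 × 18) / (6 × 25) = 9090/150
= 60.6000

60.6000


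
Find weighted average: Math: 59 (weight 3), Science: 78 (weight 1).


Numerator = 59×3 + 78×1
= 177 + 78
= 255
Total weight = 4
Weighted avg = 255/4
= 63.75

63.75


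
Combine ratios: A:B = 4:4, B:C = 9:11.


Match B: multiply A:B by 9 → 36:36
Multiply B:C by 4 → 36:44
Combined: 36:36:44
GCD = 4
= 9:9:11

9:9:11


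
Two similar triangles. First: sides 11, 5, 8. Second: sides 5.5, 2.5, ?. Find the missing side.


Scale factor = 5.5/11 = 0.5
Missing side = 8 × 0.5
= 4.0

4.0


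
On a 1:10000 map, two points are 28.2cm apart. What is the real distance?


Real distance = map distance × scale
= 28.2cm × 10000
= 282000 cm = 2820.0 m
= 2.820 km

2.820 km


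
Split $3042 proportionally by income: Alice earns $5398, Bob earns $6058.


Total income = 5398 + 6058 = $11456
Alice: $3042 × 5398/11456 = $1433.37
Bob: $3042 × 6058/11456 = $1608.63
= Alice: $1433.37, Bob: $1608.63

Alice: $1433.37, Bob: $1608.63


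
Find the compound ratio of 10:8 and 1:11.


Compound ratio = (10×1) : (8×11)
= 10:88
GCD = 2
= 5:44

5:44


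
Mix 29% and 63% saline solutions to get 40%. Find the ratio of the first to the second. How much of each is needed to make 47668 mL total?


Let x parts of 29% mix with y parts of 63%.
29x + 63y = 40(x + y)
29x + 63y = 40x + 40y
x(29 - 40) = y(40 - 63)
x/y = (63 - 40)/(40 - 29) = 23/11
Simplify: 23:11
Total parts = 34; one part = 47668/34 = 1402.00 mL
29% solution: 23×1402.00 = 32246.00 mL
63% solution: 11×1402.00 = 15422.00 mL
= ratio 23:11; 32246.00 mL and 15422.00 mL

ratio 23:11; 32246.00 mL and 15422.00 mL


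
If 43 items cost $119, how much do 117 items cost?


Direct proportion: y/x = constant
k = 119/43 ≈ 2.7674
y₂ = k × 117 = 119 × 117 / 43 = 13923/43
≈ 323.79

323.79


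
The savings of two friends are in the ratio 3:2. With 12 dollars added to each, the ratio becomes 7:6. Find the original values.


Let A = 3k, B = 2k.
(3k + 12) / (2k + 12) = 7/6
Cross-multiply: 6(3k + 12) = 7(2k + 12)
18k + 72 = 14k + 84
18k - 14k = 84 - 72
4k = 12
k = 12/4 = 3
A = 3×3 = 9, B = 2×3 = 6
= A = 9, B = 6

A = 9, B = 6


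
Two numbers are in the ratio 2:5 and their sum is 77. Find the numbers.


Let A = 2k, B = 5k.
2k + 5k = 77
7k = 77 → k = 77/7 = 11
A = 2×11 = 22, B = 5×11 = 55
= A = 22, B = 55

A = 22, B = 55


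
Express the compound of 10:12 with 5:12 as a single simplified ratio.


Compound ratio = (10×5) : (12×12)
= 50:144
GCD = 2
= 25:72

25:72


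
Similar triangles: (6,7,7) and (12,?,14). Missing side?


Scale factor = 12/6 = 2
Missing side = 7 × 2
= 14.0

14.0


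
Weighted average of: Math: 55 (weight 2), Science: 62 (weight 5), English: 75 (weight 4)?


Numerator = 55×2 + 62×5 + 75×4
= 110 + 310 + 300
= 720
Total weight = 11
Weighted avg = 720/11
= 65.45

65.45


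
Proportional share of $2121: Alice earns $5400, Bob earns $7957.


Total income = 5400 + 7957 = $13357
Alice: $2121 × 5400/13357 = $857.48
Bob: $2121 × 7957/13357 = $1263.52
= Alice: $857.48, Bob: $1263.52

Alice: $857.48, Bob: $1263.52


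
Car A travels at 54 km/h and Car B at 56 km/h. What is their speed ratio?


Ratio = 54:56
GCD = 2
Simplified = 27:28
Time ratio (same distance) = 28:27
Speed ratio = 27:28

27:28


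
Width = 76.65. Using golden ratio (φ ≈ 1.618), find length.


φ = (1 + √5) / 2 ≈ 1.618
Length = width × φ = 76.65 × 1.618 = 124.0197
≈ 124.02

124.02


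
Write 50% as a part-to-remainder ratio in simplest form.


50% means 50 parts out of 100; remainder = 50
Part : remainder = 50:50
GCD = 50
= 1:1

1:1


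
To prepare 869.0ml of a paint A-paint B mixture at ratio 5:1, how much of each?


Total parts = 5 + 1 = 6
paint A: 869.0 × 5/6 = 724.2ml
paint B: 869.0 × 1/6 = 144.8ml
= 724.2ml and 144.8ml

724.2ml and 144.8ml


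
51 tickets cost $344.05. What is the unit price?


Unit rate = total / quantity
= 344.05 / 51
= $6.75 per unit

$6.75 per unit


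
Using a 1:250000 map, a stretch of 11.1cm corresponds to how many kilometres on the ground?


Real distance = map distance × scale
= 11.1cm × 250000
= 2775000 cm = 27750.0 m
= 27.750 km

27.750 km


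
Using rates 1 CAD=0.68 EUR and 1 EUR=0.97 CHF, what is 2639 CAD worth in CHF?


Step 1: 2639 CAD × 0.68 = 1794.52 EUR
Step 2: 1794.52 EUR × 0.97 = 1740.68 CHF
Implied rate CAD→CHF = 0.68 × 0.97 = 0.6596
= 1740.68 CHF

1740.68 CHF


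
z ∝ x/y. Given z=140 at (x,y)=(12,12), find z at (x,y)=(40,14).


z = k·x/y
Solve for k using the known point: k = z·y/x = 140×12/12 = 1680/12 = 140.0000
Now evaluate at x=40, y=14:
z = k × 40 / 14 = (1680 × 40) / (12 × 14) = 67200/168
= 400.0000

400.0000


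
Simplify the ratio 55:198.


GCD(55, 198) = 11
55/11 : 198/11
= 5:18

5:18


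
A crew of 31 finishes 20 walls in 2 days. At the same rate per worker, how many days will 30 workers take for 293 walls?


Days ∝ work / workers, so d₂ = d₁ × (m₁/m₂) × (w₂/w₁)
Workers factor (inverse): 31/30 ≈ 1.0333
Work factor (direct): 293/20 = 14.6500
d₂ = 2 × 31/30 × 293/20 = (2 × 31 × 293) / (30 × 20) = 18166/600
≈ 30.28 days

30.28 days


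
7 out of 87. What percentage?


Percentage = (part / whole) × 100
= (7 / 87) × 100
≈ 8.05%

8.05%


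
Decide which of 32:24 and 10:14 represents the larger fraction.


32/24 = 1.3333
10/14 = 0.7143
1.3333 > 0.7143, so 32:24 is greater
= 32:24

32:24


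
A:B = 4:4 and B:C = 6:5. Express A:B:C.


Match B: multiply A:B by 6 → 24:24
Multiply B:C by 4 → 24:20
Combined: 24:24:20
GCD = 4
= 6:6:5

6:6:5


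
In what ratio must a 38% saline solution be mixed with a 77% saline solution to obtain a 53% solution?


Let x parts of 38% mix with y parts of 77%.
38x + 77y = 53(x + y)
38x + 77y = 53x + 53y
x(38 - 53) = y(53 - 77)
x/y = (77 - 53)/(53 - 38) = 24/15
Simplify: 8:5
= 8:5

8:5


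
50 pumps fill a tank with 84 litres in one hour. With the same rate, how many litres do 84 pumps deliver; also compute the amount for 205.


Direct proportion: y/x = constant
k = 84/50 = 1.6800
y at x=84: k × 84 = 84 × 84 / 50 = 7056/50 = 141.12
y at x=205: k × 205 = 84 × 205 / 50 = 17220/50 = 344.40
= 141.12 and 344.40

141.12 and 344.40


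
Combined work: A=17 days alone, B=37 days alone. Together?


Rate of A = 1/17 per day
Rate of B = 1/37 per day
Combined rate = 1/17 + 1/37 = 54/629 ≈ 0.0859 per day
Days = 1 / combined rate = 629/54
≈ 11.65 days

11.65 days


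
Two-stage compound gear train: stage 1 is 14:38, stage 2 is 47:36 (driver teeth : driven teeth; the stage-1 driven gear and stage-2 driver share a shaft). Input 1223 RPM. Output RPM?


Stage 1: RPM_B = RPM_A × t_A/t_B = 1223 × 14/38 = 17122/38 ≈ 450.58
B and C share a shaft → RPM_C = RPM_B
Stage 2: RPM_D = RPM_C × t_C/t_D = RPM_A × (t_A×t_C)/(t_B×t_D)
Overall ratio = (14×47)/(38×36) = 658/1368
RPM_D = 1223 × 658/1368 = 804734/1368
≈ 588.26 RPM

588.26 RPM


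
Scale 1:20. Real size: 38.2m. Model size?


Model size = real / scale
= 38.2 / 20
= 1.9100 m

1.9100 m


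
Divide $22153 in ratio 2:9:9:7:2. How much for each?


Total parts = 2 + 9 + 9 + 7 + 2 = 29
Part 1: 22153 × 2/29 = 1527.79
Part 2: 22153 × 9/29 = 6875.07
Part 3: 22153 × 9/29 = 6875.07
Part 4: 22153 × 7/29 = 5347.28
Part 5: 22153 × 2/29 = 1527.79
= Part 1: $1527.79, Part 2: $6875.07, Part 3: $6875.07, Part 4: $5347.28, Part 5: $1527.79

Part 1: $1527.79, Part 2: $6875.07, Part 3: $6875.07, Part 4: $5347.28, Part 5: $1527.79


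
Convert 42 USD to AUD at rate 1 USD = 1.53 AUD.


Amount × rate = 42 × 1.53
= 64.26 AUD

64.26 AUD


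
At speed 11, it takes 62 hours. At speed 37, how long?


Inverse proportion: x × y = constant
k = 11 × 62 = 682
y₂ = k / 37 = 682 / 37
= 18.43

18.43


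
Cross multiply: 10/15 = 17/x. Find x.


Cross multiply: 10 × x = 15 × 17
10x = 255
x = 255 / 10
= 25.50

25.50


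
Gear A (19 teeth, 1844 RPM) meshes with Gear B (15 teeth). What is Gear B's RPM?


Gear ratio = 19:15 = 19:15
RPM_B = RPM_A × (teeth_A / teeth_B)
= 1844 × (19/15)
= 2335.7 RPM

2335.7 RPM


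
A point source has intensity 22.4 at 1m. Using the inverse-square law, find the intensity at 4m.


I₁d₁² = I₂d₂²
I₂ = I₁ × (d₁/d₂)²
= 22.4 × (1/4)²
= 22.4 × 1/16
= 22.4/16
= 1.4000

1.4000


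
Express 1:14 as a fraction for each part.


Total parts = 1 + 14 = 15
First part: 1/15 = 1/15
Second part: 14/15 = 14/15
= 1/15 and 14/15

1/15 and 14/15


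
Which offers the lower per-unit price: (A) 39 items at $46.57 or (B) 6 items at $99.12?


Deal A: $46.57/39 = $1.1941/unit
Deal B: $99.12/6 = $16.5200/unit
A is cheaper per unit
= Deal A

Deal A


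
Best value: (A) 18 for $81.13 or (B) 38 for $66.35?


Deal A: $81.13/18 = $4.5072/unit
Deal B: $66.35/38 = $1.7461/unit
B is cheaper per unit
= Deal B

Deal B


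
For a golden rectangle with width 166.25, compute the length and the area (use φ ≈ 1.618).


φ = (1 + √5) / 2 ≈ 1.618
Length = width × φ = 166.25 × 1.618 = 268.9925
≈ 268.99
Area = width × length = 166.25 × 268.9925 = 44720.003125 ≈ 44720.00
= Length: 268.99, Area: 44720.00

Length: 268.99, Area: 44720.00


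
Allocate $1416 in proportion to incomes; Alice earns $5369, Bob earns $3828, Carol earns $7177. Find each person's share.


Total income = 5369 + 3828 + 7177 = $16374
Alice: $1416 × 5369/16374 = $464.30
Bob: $1416 × 3828/16374 = $331.04
Carol: $1416 × 7177/16374 = $620.66
= Alice: $464.30, Bob: $331.04, Carol: $620.66

Alice: $464.30, Bob: $331.04, Carol: $620.66


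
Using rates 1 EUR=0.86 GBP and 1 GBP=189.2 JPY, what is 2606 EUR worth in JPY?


Step 1: 2606 EUR × 0.86 = 2241.16 GBP
Step 2: 2241.16 GBP × 189.2 = 424027.47 JPY
Implied rate EUR→JPY = 0.86 × 189.2 = 162.7120
= 424027.47 JPY

424027.47 JPY


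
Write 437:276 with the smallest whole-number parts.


GCD(437, 276) = 23
437/23 : 276/23
= 19:12

19:12


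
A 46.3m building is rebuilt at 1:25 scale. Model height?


Model size = real / scale
= 46.3 / 25
= 1.8520 m

1.8520 m


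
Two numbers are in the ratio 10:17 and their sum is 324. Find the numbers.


Let A = 10k, B = 17k.
10k + 17k = 324
27k = 324 → k = 324/27 = 12
A = 10×12 = 120, B = 17×12 = 204
= A = 120, B = 204

A = 120, B = 204


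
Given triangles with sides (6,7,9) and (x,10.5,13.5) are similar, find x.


Scale factor = 10.5/7 = 1.5
Missing side = 6 × 1.5
= 9.0

9.0


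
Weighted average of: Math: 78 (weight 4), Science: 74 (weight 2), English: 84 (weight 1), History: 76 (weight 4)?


Numerator = 78×4 + 74×2 + 84×1 + 76×4
= 312 + 148 + 84 + 304
= 848
Total weight = 11
Weighted avg = 848/11
= 77.09

77.09


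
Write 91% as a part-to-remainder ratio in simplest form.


91% means 91 parts out of 100; remainder = 9
Part : remainder = 91:9
GCD = 1
= 91:9

91:9


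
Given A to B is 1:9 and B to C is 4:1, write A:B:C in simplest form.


Match B: multiply A:B by 4 → 4:36
Multiply B:C by 9 → 36:9
Combined: 4:36:9
GCD = 1
= 4:36:9

4:36:9


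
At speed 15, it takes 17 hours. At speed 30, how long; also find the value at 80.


Inverse proportion: x × y = constant
k = 15 × 17 = 255
At x=30: k/30 = 8.50
At x=80: k/80 = 3.19
= 8.50 and 3.19

8.50 and 3.19


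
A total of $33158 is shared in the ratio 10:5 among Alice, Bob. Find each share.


Total parts = 10 + 5 = 15
Alice: 33158 × 10/15 = 22105.33
Bob: 33158 × 5/15 = 11052.67
= Alice: $22105.33, Bob: $11052.67

Alice: $22105.33, Bob: $11052.67


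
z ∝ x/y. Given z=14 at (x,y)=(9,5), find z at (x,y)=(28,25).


z = k·x/y
Solve for k using the known point: k = z·y/x = 14×5/9 = 70/9 ≈ 7.7778
Now evaluate at x=28, y=25:
z = k × 28 / 25 = (70 × 28) / (9 × 25) = 1960/225
≈ 8.7111

8.7111


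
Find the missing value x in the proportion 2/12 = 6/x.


Cross multiply: 2 × x = 12 × 6
2x = 72
x = 72 / 2
= 36.00

36.00


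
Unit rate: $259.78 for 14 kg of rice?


Unit rate = total / quantity
= 259.78 / 14
= $18.56 per unit

$18.56 per unit


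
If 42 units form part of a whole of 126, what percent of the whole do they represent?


Percentage = (part / whole) × 100
= (42 / 126) × 100
≈ 33.33%

33.33%


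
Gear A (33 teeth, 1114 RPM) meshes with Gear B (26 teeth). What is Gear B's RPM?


Gear ratio = 33:26 = 33:26
RPM_B = RPM_A × (teeth_A / teeth_B)
= 1114 × (33/26)
= 1413.9 RPM

1413.9 RPM


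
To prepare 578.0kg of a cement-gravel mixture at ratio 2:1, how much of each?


Total parts = 2 + 1 = 3
cement: 578.0 × 2/3 = 385.3kg
gravel: 578.0 × 1/3 = 192.7kg
= 385.3kg and 192.7kg

385.3kg and 192.7kg


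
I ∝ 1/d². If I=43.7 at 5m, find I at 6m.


I₁d₁² = I₂d₂²
I₂ = I₁ × (d₁/d₂)²
= 43.7 × (5/6)²
= 43.7 × 25/36
= 1092.5/36
≈ 30.3472

30.3472


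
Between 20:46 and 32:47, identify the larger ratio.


20/46 = 0.4348
32/47 = 0.6809
0.4348 < 0.6809, so 20:46 is less
= 32:47

32:47


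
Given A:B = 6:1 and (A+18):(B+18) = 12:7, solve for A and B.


Let A = 6k, B = 1k.
(6k + 18) / (1k + 18) = 12/7
Cross-multiply: 7(6k + 18) = 12(1k + 18)
42k + 126 = 12k + 216
42k - 12k = 216 - 126
30k = 90
k = 90/30 = 3
A = 6×3 = 18, B = 1×3 = 3
= A = 18, B = 3

A = 18, B = 3


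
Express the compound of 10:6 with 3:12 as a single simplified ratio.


Compound ratio = (10×3) : (6×12)
= 30:72
GCD = 6
= 5:12

5:12


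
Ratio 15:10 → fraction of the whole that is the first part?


Total parts = 15 + 10 = 25
First part: 15/25 = 3/5
= 3/5

3/5


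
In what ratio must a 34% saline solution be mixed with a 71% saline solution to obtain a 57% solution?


Let x parts of 34% mix with y parts of 71%.
34x + 71y = 57(x + y)
34x + 71y = 57x + 57y
x(34 - 57) = y(57 - 71)
x/y = (71 - 57)/(57 - 34) = 14/23
Simplify: 14:23
= 14:23

14:23


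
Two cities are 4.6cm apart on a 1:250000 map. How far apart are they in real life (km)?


Real distance = map distance × scale
= 4.6cm × 250000
= 1150000 cm = 11500.0 m
= 11.500 km

11.500 km


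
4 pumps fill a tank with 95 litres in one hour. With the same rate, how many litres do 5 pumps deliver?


Direct proportion: y/x = constant
k = 95/4 = 23.7500
y₂ = k × 5 = 95 × 5 / 4 = 475/4
= 118.75

118.75


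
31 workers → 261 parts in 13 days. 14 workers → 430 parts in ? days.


Days ∝ work / workers, so d₂ = d₁ × (m₁/m₂) × (w₂/w₁)
Workers factor (inverse): 31/14 ≈ 2.2143
Work factor (direct): 430/261 ≈ 1.6475
d₂ = 13 × 31/14 × 430/261 = (13 × 31 × 430) / (14 × 261) = 173290/3654
≈ 47.42 days

47.42 days


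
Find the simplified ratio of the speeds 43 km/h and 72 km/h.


Ratio = 43:72
GCD = 1
Simplified = 43:72
Time ratio (same distance) = 72:43
Speed ratio = 43:72

43:72


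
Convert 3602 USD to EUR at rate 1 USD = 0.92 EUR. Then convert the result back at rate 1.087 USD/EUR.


Amount × rate = 3602 × 0.92 = 3313.84 EUR
Round-trip: 3313.84 × 1.087 = 3602.14 USD
= 3313.84 EUR, then 3602.14 USD

3313.84 EUR, then 3602.14 USD


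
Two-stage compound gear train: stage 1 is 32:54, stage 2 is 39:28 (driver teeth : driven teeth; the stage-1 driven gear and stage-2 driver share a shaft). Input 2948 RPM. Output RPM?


Stage 1: RPM_B = RPM_A × t_A/t_B = 2948 × 32/54 = 94336/54 ≈ 1746.96
B and C share a shaft → RPM_C = RPM_B
Stage 2: RPM_D = RPM_C × t_C/t_D = RPM_A × (t_A×t_C)/(t_B×t_D)
Overall ratio = (32×39)/(54×28) = 1248/1512
RPM_D = 2948 × 1248/1512 = 3679104/1512
≈ 2433.27 RPM

2433.27 RPM


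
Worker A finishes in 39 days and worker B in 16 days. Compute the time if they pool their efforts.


Rate of A = 1/39 per day
Rate of B = 1/16 per day
Combined rate = 1/39 + 1/16 = 55/624 ≈ 0.0881 per day
Days = 1 / combined rate = 624/55
≈ 11.35 days

11.35 days


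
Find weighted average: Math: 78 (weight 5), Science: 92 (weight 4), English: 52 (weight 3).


Numerator = 78×5 + 92×4 + 52×3
= 390 + 368 + 156
= 914
Total weight = 12
Weighted avg = 914/12
= 76.17

76.17


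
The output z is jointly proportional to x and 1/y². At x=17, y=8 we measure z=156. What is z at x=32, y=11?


z = k·x/y²
Solve for k using the known point: k = z·y²/x = 156×64/17 = 9984/17 ≈ 587.2941
Now evaluate at x=32, y=11:
z = k × 32 / 121 = (9984 × 32) / (17 × 121) = 319488/2057
≈ 155.3175

155.3175


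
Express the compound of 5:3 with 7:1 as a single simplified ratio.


Compound ratio = (5×7) : (3×1)
= 35:3
GCD = 1
= 35:3

35:3


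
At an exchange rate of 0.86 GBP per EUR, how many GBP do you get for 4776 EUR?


Amount × rate = 4776 × 0.86
= 4107.36 GBP

4107.36 GBP


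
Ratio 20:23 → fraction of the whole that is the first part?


Total parts = 20 + 23 = 43
First part: 20/43 = 20/43
= 20/43

20/43


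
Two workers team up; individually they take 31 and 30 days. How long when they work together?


Rate of A = 1/31 per day
Rate of B = 1/30 per day
Combined rate = 1/31 + 1/30 = 61/930 ≈ 0.0656 per day
Days = 1 / combined rate = 930/61
≈ 15.25 days

15.25 days


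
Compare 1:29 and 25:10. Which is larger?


1/29 = 0.0345
25/10 = 2.5000
0.0345 < 2.5000, so 1:29 is less
= 25:10

25:10


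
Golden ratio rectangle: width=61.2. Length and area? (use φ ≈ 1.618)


φ = (1 + √5) / 2 ≈ 1.618
Length = width × φ = 61.2 × 1.618 = 99.0216
≈ 99.02
Area = width × length = 61.2 × 99.0216 = 6060.12192 ≈ 6060.12
= Length: 99.02, Area: 6060.12

Length: 99.02, Area: 6060.12


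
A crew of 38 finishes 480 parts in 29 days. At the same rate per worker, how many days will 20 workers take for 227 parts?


Days ∝ work / workers, so d₂ = d₁ × (m₁/m₂) × (w₂/w₁)
Workers factor (inverse): 38/20 = 1.9000
Work factor (direct): 227/480 ≈ 0.4729
d₂ = 29 × 38/20 × 227/480 = (29 × 38 × 227) / (20 × 480) = 250154/9600
≈ 26.06 days

26.06 days


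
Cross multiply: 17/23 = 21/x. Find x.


Cross multiply: 17 × x = 23 × 21
17x = 483
x = 483 / 17
= 28.41

28.41


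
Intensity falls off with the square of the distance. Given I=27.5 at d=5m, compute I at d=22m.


I₁d₁² = I₂d₂²
I₂ = I₁ × (d₁/d₂)²
= 27.5 × (5/22)²
= 27.5 × 25/484
= 687.5/484
≈ 1.4205

1.4205


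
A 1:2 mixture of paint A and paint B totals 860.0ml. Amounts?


Total parts = 1 + 2 = 3
paint A: 860.0 × 1/3 = 286.7ml
paint B: 860.0 × 2/3 = 573.3ml
= 286.7ml and 573.3ml

286.7ml and 573.3ml


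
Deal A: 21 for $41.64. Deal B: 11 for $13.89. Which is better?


Deal A: $41.64/21 = $1.9829/unit
Deal B: $13.89/11 = $1.2627/unit
B is cheaper per unit
= Deal B

Deal B


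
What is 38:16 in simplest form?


GCD(38, 16) = 2
38/2 : 16/2
= 19:8

19:8


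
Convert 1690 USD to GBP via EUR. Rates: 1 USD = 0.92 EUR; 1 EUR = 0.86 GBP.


Step 1: 1690 USD × 0.92 = 1554.80 EUR
Step 2: 1554.80 EUR × 0.86 = 1337.13 GBP
Implied rate USD→GBP = 0.92 × 0.86 = 0.7912
= 1337.13 GBP

1337.13 GBP


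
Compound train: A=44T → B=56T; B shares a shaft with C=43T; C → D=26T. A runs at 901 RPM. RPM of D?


Stage 1: RPM_B = RPM_A × t_A/t_B = 901 × 44/56 = 39644/56 ≈ 707.93
B and C share a shaft → RPM_C = RPM_B
Stage 2: RPM_D = RPM_C × t_C/t_D = RPM_A × (t_A×t_C)/(t_B×t_D)
Overall ratio = (44×43)/(56×26) = 1892/1456
RPM_D = 901 × 1892/1456 = 1704692/1456
≈ 1170.80 RPM

1170.80 RPM


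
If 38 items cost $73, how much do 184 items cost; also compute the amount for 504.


Direct proportion: y/x = constant
k = 73/38 ≈ 1.9211
y at x=184: k × 184 = 73 × 184 / 38 = 13432/38 ≈ 353.47
y at x=504: k × 504 = 73 × 504 / 38 = 36792/38 ≈ 968.21
= 353.47 and 968.21

353.47 and 968.21


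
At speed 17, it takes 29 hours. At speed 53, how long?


Inverse proportion: x × y = constant
k = 17 × 29 = 493
y₂ = k / 53 = 493 / 53
= 9.30

9.30


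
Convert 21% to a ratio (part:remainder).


21% means 21 parts out of 100; remainder = 79
Part : remainder = 21:79
GCD = 1
= 21:79

21:79


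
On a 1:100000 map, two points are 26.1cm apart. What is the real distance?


Real distance = map distance × scale
= 26.1cm × 100000
= 2610000 cm = 26100.0 m
= 26.100 km

26.100 km


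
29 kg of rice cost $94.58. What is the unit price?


Unit rate = total / quantity
= 94.58 / 29
= $3.26 per unit

$3.26 per unit
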